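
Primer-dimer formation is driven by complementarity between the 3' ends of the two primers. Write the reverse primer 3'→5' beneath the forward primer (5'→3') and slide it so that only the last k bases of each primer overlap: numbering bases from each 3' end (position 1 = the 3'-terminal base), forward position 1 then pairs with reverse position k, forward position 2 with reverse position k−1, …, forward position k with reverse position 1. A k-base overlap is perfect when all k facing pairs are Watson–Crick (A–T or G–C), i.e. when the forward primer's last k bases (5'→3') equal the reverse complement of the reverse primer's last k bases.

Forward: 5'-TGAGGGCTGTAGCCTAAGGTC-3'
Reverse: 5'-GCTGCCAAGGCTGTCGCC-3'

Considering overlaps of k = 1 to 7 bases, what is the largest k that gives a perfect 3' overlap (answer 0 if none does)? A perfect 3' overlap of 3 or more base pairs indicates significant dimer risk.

Last 7 bases (5'→3') — forward …TAAGGTC, reverse …TGTCGCC.
Reverse complement of the reverse primer's last 7 bases: GGCGACA; its first k bases are the reverse complement of the reverse primer's last k bases, so a perfect k-base overlap needs the forward primer's last k bases to equal them.
Comparing (forward last k vs required): k=1: C vs G ✗; k=2: TC vs GG ✗; k=3: GTC vs GGC ✗; k=4: GGTC vs GGCG ✗; k=5: AGGTC vs GGCGA ✗; k=6: AAGGTC vs GGCGAC ✗; k=7: TAAGGTC vs GGCGACA ✗.
No overlap length from 1 to 7 is perfect, so the longest perfect 3' overlap is 0.

Longest perfect overlap: 0 complementary base pairs; below the dimer-risk threshold (threshold 3).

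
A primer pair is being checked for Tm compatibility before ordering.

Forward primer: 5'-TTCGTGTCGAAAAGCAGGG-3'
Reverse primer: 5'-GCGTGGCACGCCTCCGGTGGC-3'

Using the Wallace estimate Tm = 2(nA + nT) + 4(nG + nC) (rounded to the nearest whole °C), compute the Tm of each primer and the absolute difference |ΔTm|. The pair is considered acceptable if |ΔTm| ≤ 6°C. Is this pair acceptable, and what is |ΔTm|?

Forward: A=5 T=4 G=7 C=3 → Tm = 2·9 + 4·10 = 58°C.
Reverse: A=1 T=3 G=9 C=8 → Tm = 2·4 + 4·17 = 76°C.
|ΔTm| = |58 − 76| = 18°C, > 6°C.

|ΔTm| = 18°C; the pair is not acceptable.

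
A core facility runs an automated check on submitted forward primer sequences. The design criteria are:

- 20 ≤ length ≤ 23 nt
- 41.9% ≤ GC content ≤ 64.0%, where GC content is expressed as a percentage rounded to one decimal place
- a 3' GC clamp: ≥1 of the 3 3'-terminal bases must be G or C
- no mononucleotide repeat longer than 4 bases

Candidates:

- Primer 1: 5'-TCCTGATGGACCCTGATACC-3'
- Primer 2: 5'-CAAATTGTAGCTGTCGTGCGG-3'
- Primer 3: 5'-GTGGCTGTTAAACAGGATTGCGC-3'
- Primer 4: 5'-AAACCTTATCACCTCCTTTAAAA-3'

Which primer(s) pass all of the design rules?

Primer 1, Primer 2 and Primer 3.

Primer 1 (20 nt, A=4 T=5 G=4 C=7): length 20 ✓; GC 11/20 = 55.0% ✓; 3' end ACC has 2 G/C ✓; longest run = 3 ✓ — passes.
Primer 2 (21 nt, A=4 T=6 G=7 C=4): length 21 ✓; GC 11/21 = 52.4% ✓; 3' end CGG has 3 G/C ✓; longest run = 3 ✓ — passes.
Primer 3 (23 nt, A=5 T=6 G=8 C=4): length 23 ✓; GC 12/23 = 52.2% ✓; 3' end CGC has 3 G/C ✓; longest run = 3 ✓ — passes.
Primer 4 (23 nt, A=9 T=7 G=0 C=7): length 23 ✓; GC 7/23 = 30.4%, outside 41.9–64.0% ✗; 3' end AAA has 0 G/C, need ≥1 ✗; longest run = 4 ✓ — fails.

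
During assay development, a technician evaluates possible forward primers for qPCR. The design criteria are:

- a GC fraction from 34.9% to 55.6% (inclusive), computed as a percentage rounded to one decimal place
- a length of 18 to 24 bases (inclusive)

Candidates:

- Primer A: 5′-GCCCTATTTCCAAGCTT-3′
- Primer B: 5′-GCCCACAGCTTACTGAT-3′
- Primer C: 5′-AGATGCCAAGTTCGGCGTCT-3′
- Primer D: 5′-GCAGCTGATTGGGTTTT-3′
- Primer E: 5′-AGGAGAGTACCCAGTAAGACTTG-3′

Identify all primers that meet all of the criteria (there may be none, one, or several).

Primer C and Primer E.

Primer A (17 nt, A=3 T=6 G=2 C=6): GC 8/17 = 47.1% ✓; length 17, outside 18–24 ✗ — fails.
Primer B (17 nt, A=4 T=4 G=3 C=6): GC 9/17 = 52.9% ✓; length 17, outside 18–24 ✗ — fails.
Primer C (20 nt, A=4 T=5 G=6 C=5): GC 11/20 = 55.0% ✓; length 20 ✓ — passes.
Primer D (17 nt, A=2 T=7 G=6 C=2): GC 8/17 = 47.1% ✓; length 17, outside 18–24 ✗ — fails.
Primer E (23 nt, A=8 T=4 G=7 C=4): GC 11/23 = 47.8% ✓; length 23 ✓ — passes.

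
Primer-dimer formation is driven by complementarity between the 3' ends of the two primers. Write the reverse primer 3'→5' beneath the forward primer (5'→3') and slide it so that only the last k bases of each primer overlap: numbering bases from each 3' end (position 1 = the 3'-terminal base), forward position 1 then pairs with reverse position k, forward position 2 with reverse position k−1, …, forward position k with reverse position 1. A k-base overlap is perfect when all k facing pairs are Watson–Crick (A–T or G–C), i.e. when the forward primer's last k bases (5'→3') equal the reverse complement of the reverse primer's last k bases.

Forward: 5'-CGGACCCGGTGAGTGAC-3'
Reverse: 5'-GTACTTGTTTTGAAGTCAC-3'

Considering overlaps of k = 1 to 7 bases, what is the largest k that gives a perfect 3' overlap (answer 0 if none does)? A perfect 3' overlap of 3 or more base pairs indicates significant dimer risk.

Longest perfect overlap: 5 complementary base pairs; significant dimer risk (threshold 3).

Last 7 bases (5'→3') — forward …GAGTGAC, reverse …AAGTCAC.
Reverse complement of the reverse primer's last 7 bases: GTGACTT; its first k bases are the reverse complement of the reverse primer's last k bases, so a perfect k-base overlap needs the forward primer's last k bases to equal them.
Comparing (forward last k vs required): k=1: C vs G ✗; k=2: AC vs GT ✗; k=3: GAC vs GTG ✗; k=4: TGAC vs GTGA ✗; k=5: GTGAC vs GTGAC ✓; k=6: AGTGAC vs GTGACT ✗; k=7: GAGTGAC vs GTGACTT ✗.
Only k = 5 is perfect, so the longest perfect 3' overlap is 5.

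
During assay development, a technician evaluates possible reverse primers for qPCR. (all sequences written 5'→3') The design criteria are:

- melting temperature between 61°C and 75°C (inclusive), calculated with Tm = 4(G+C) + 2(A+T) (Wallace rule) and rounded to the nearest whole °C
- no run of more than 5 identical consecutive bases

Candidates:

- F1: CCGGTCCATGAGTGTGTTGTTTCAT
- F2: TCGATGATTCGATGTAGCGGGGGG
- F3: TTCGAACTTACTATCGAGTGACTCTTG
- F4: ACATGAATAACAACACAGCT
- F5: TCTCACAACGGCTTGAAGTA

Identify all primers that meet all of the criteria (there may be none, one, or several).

F1 (25 nt, A=3 T=10 G=7 C=5): Tm = 2·13 + 4·12 = 74°C ✓; longest run = 3 ✓ — passes.
F2 (24 nt, A=4 T=6 G=11 C=3): Tm = 2·10 + 4·14 = 76°C, outside 61–75°C ✗; longest run = 6, exceeds 5 ✗ — fails.
F3 (27 nt, A=6 T=10 G=5 C=6): Tm = 2·16 + 4·11 = 76°C, outside 61–75°C ✗; longest run = 2 ✓ — fails.
F4 (20 nt, A=10 T=3 G=2 C=5): Tm = 2·13 + 4·7 = 54°C, outside 61–75°C ✗; longest run = 2 ✓ — fails.
F5 (20 nt, A=6 T=5 G=4 C=5): Tm = 2·11 + 4·9 = 58°C, outside 61–75°C ✗; longest run = 2 ✓ — fails.

F1 only.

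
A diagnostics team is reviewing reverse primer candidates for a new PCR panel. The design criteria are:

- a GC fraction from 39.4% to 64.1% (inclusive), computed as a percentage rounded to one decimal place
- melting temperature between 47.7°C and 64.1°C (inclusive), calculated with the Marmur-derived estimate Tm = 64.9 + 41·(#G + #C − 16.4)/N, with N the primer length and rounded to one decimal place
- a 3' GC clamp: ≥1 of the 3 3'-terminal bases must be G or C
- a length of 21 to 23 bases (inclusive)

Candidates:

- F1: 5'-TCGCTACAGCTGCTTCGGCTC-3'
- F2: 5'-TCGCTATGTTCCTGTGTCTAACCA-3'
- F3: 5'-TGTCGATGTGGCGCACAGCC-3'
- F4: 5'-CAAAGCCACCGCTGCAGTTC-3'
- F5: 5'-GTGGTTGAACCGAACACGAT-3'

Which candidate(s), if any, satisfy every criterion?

F1 (21 nt, A=2 T=6 G=5 C=8): GC 13/21 = 61.9% ✓; Tm = 64.9 + 41·(13 − 16.4)/21 = 58.3°C ✓; 3' end CTC has 2 G/C ✓; length 21 ✓ — passes.
F2 (24 nt, A=4 T=9 G=4 C=7): GC 11/24 = 45.8% ✓; Tm = 64.9 + 41·(11 − 16.4)/24 = 55.7°C ✓; 3' end CCA has 2 G/C ✓; length 24, outside 21–23 ✗ — fails.
F3 (20 nt, A=3 T=4 G=7 C=6): GC 13/20 = 65.0%, outside 39.4–64.1% ✗; Tm = 64.9 + 41·(13 − 16.4)/20 = 57.9°C ✓; 3' end GCC has 3 G/C ✓; length 20, outside 21–23 ✗ — fails.
F4 (20 nt, A=5 T=3 G=4 C=8): GC 12/20 = 60.0% ✓; Tm = 64.9 + 41·(12 − 16.4)/20 = 55.9°C ✓; 3' end TTC has 1 G/C ✓; length 20, outside 21–23 ✗ — fails.
F5 (20 nt, A=6 T=4 G=6 C=4): GC 10/20 = 50.0% ✓; Tm = 64.9 + 41·(10 − 16.4)/20 = 51.8°C ✓; 3' end GAT has 1 G/C ✓; length 20, outside 21–23 ✗ — fails.

F1 only.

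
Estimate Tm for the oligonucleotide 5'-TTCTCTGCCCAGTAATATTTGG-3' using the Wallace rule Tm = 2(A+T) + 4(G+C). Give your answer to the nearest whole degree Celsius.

Base counts: A=4, T=9, G=4, C=5 (length 22).
Tm = 2·(4+9) + 4·(4+5) = 2·13 + 4·9 = 26 + 36 = 62°C.

62°C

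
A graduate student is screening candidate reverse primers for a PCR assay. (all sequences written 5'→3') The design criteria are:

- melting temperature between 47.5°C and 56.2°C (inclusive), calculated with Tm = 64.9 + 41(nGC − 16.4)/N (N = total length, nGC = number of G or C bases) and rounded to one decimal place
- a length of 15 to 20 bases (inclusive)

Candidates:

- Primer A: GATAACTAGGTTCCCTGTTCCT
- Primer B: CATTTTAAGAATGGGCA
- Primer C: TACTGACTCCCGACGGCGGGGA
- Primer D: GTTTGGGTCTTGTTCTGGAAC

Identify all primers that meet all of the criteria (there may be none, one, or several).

Primer A (22 nt, A=4 T=8 G=4 C=6): Tm = 64.9 + 41·(10 − 16.4)/22 = 53.0°C ✓; length 22, outside 15–20 ✗ — fails.
Primer B (17 nt, A=6 T=5 G=4 C=2): Tm = 64.9 + 41·(6 − 16.4)/17 = 39.8°C, outside 47.5–56.2°C ✗; length 17 ✓ — fails.
Primer C (22 nt, A=4 T=3 G=8 C=7): Tm = 64.9 + 41·(15 − 16.4)/22 = 62.3°C, outside 47.5–56.2°C ✗; length 22, outside 15–20 ✗ — fails.
Primer D (21 nt, A=2 T=9 G=7 C=3): Tm = 64.9 + 41·(10 − 16.4)/21 = 52.4°C ✓; length 21, outside 15–20 ✗ — fails.

None of the candidates satisfy all criteria.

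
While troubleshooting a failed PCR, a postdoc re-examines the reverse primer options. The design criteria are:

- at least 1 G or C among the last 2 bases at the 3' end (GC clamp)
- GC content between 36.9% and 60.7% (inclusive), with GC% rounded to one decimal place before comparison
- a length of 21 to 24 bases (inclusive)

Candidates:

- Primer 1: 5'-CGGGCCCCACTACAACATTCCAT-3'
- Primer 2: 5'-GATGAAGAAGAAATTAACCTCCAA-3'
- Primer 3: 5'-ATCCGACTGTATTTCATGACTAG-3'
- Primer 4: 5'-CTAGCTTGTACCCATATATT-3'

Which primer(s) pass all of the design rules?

Primer 3 only.

Primer 1 (23 nt, A=6 T=4 G=3 C=10): 3' end AT has 0 G/C, need ≥1 ✗; GC 13/23 = 56.5% ✓; length 23 ✓ — fails.
Primer 2 (24 nt, A=12 T=4 G=4 C=4): 3' end AA has 0 G/C, need ≥1 ✗; GC 8/24 = 33.3%, outside 36.9–60.7% ✗; length 24 ✓ — fails.
Primer 3 (23 nt, A=6 T=8 G=4 C=5): 3' end AG has 1 G/C ✓; GC 9/23 = 39.1% ✓; length 23 ✓ — passes.
Primer 4 (20 nt, A=5 T=8 G=2 C=5): 3' end TT has 0 G/C, need ≥1 ✗; GC 7/20 = 35.0%, outside 36.9–60.7% ✗; length 20, outside 21–24 ✗ — fails.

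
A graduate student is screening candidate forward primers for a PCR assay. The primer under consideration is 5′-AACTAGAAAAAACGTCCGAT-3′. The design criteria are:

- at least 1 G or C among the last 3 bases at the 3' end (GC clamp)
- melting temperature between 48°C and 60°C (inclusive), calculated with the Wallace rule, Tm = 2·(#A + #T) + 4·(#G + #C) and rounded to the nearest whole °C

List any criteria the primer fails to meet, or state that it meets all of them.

Base counts: A=10, T=3, G=3, C=4 (length 20).
GC clamp: 3' end GAT has 1 G/C ✓
Tm: Tm = 2·13 + 4·7 = 54°C ✓

Meets all criteria.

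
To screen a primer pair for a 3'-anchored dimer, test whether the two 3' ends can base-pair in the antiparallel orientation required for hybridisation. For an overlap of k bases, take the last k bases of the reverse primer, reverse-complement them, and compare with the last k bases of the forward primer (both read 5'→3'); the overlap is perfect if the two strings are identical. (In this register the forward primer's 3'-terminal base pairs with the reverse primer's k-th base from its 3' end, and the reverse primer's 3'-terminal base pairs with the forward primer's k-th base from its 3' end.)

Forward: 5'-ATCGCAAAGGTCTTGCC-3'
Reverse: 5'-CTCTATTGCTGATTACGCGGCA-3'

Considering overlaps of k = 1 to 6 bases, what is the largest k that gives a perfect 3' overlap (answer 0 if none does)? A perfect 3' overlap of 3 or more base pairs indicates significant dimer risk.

Last 6 bases (5'→3') — forward …CTTGCC, reverse …GCGGCA.
Reverse complement of the reverse primer's last 6 bases: TGCCGC; its first k bases are the reverse complement of the reverse primer's last k bases, so a perfect k-base overlap needs the forward primer's last k bases to equal them.
Comparing (forward last k vs required): k=1: C vs T ✗; k=2: CC vs TG ✗; k=3: GCC vs TGC ✗; k=4: TGCC vs TGCC ✓; k=5: TTGCC vs TGCCG ✗; k=6: CTTGCC vs TGCCGC ✗.
Only k = 4 is perfect, so the longest perfect 3' overlap is 4.

Longest perfect overlap: 4 complementary base pairs; significant dimer risk (threshold 3).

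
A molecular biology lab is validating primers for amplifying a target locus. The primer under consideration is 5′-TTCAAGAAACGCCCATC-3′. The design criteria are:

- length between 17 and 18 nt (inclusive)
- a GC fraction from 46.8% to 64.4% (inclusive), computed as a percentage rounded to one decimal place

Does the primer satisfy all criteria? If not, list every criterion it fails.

Meets all criteria.

Base counts: A=6, T=3, G=2, C=6 (length 17).
length: length 17 ✓
GC content: GC 8/17 = 47.1% ✓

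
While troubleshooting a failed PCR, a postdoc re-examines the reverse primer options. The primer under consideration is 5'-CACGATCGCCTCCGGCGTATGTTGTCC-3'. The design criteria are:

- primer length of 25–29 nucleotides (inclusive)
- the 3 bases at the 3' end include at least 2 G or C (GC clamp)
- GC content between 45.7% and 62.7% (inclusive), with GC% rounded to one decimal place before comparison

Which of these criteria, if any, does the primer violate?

Fails: GC content.

Base counts: A=3, T=7, G=7, C=10 (length 27).
length: length 27 ✓
GC clamp: 3' end TCC has 2 G/C ✓
GC content: GC 17/27 = 63.0%, outside 45.7–62.7% ✗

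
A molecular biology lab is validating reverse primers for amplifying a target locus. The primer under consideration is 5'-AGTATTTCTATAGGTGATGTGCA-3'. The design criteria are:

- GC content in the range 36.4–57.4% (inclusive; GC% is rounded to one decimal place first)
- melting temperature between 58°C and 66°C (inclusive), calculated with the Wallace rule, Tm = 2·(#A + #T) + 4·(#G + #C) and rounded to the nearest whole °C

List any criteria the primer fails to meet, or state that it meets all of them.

Base counts: A=6, T=9, G=6, C=2 (length 23).
GC content: GC 8/23 = 34.8%, outside 36.4–57.4% ✗
Tm: Tm = 2·15 + 4·8 = 62°C ✓

Fails: GC content.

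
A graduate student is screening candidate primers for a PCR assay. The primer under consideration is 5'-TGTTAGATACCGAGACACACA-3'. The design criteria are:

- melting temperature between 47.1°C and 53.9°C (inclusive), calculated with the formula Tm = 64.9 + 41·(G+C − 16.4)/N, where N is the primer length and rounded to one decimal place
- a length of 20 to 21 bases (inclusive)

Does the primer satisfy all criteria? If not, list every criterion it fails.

Base counts: A=8, T=4, G=4, C=5 (length 21).
Tm: Tm = 64.9 + 41·(9 − 16.4)/21 = 50.5°C ✓
length: length 21 ✓

Meets all criteria.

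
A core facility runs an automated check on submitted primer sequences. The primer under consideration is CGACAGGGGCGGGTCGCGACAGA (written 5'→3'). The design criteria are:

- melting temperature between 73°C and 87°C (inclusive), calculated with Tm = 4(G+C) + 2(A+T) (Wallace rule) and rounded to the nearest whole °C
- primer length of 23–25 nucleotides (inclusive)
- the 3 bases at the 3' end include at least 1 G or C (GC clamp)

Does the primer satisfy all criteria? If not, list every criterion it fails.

Base counts: A=5, T=1, G=11, C=6 (length 23).
Tm: Tm = 2·6 + 4·17 = 80°C ✓
length: length 23 ✓
GC clamp: 3' end AGA has 1 G/C ✓

Meets all criteria.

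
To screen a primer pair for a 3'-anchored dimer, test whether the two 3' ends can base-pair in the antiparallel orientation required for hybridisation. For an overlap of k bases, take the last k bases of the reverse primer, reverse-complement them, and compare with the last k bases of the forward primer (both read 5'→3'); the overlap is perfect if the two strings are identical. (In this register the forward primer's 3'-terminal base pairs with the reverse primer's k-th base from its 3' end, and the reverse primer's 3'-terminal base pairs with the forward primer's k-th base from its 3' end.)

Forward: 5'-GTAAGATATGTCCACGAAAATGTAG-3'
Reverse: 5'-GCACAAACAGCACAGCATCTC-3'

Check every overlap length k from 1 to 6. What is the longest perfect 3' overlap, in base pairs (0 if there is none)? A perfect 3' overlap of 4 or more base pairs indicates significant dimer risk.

Last 6 bases (5'→3') — forward …ATGTAG, reverse …CATCTC.
Reverse complement of the reverse primer's last 6 bases: GAGATG; its first k bases are the reverse complement of the reverse primer's last k bases, so a perfect k-base overlap needs the forward primer's last k bases to equal them.
Comparing (forward last k vs required): k=1: G vs G ✓; k=2: AG vs GA ✗; k=3: TAG vs GAG ✗; k=4: GTAG vs GAGA ✗; k=5: TGTAG vs GAGAT ✗; k=6: ATGTAG vs GAGATG ✗.
Only k = 1 is perfect, so the longest perfect 3' overlap is 1.

Longest perfect overlap: 1 complementary base pair; below the dimer-risk threshold (threshold 4).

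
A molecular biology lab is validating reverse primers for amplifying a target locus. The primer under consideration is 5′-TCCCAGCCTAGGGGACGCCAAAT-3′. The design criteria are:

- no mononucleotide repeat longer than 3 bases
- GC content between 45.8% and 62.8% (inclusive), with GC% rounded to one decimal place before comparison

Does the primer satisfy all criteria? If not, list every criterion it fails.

Fails: homopolymer run.

Base counts: A=6, T=3, G=6, C=8 (length 23).
homopolymer run: longest run = 4, exceeds 3 ✗
GC content: GC 14/23 = 60.9% ✓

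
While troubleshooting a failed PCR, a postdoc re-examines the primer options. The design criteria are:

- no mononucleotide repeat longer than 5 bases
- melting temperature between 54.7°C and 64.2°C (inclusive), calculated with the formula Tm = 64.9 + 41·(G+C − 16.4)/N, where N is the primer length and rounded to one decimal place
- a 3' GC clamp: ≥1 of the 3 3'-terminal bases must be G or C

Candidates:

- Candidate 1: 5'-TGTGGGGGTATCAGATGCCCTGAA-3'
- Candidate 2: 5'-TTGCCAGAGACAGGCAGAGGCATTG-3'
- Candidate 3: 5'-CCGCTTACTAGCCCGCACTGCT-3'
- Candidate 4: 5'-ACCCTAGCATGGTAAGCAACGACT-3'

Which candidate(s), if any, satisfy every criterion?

Candidate 1 (24 nt, A=5 T=6 G=9 C=4): longest run = 5 ✓; Tm = 64.9 + 41·(13 − 16.4)/24 = 59.1°C ✓; 3' end GAA has 1 G/C ✓ — passes.
Candidate 2 (25 nt, A=7 T=4 G=9 C=5): longest run = 2 ✓; Tm = 64.9 + 41·(14 − 16.4)/25 = 61.0°C ✓; 3' end TTG has 1 G/C ✓ — passes.
Candidate 3 (22 nt, A=3 T=5 G=4 C=10): longest run = 3 ✓; Tm = 64.9 + 41·(14 − 16.4)/22 = 60.4°C ✓; 3' end GCT has 2 G/C ✓ — passes.
Candidate 4 (24 nt, A=8 T=4 G=5 C=7): longest run = 3 ✓; Tm = 64.9 + 41·(12 − 16.4)/24 = 57.4°C ✓; 3' end ACT has 1 G/C ✓ — passes.

Candidate 1, Candidate 2, Candidate 3 and Candidate 4.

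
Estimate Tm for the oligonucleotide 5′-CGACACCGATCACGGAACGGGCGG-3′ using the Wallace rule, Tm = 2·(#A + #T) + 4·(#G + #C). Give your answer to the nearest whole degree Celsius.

Base counts: A=6, T=1, G=9, C=8 (length 24).
Tm = 2·(6+1) + 4·(9+8) = 2·7 + 4·17 = 14 + 68 = 82°C.

82°C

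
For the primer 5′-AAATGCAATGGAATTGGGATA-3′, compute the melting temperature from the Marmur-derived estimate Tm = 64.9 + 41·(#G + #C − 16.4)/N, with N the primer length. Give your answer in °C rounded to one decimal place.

46.5°C

Base counts: A=9, T=5, G=6, C=1; G+C = 7, N = 21.
Tm = 64.9 + 41·(7 − 16.4)/21 = 64.9 + -385.40/21 = 46.5°C.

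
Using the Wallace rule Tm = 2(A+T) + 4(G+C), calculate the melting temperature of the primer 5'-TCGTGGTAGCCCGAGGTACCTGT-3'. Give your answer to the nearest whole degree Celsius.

Base counts: A=3, T=6, G=8, C=6 (length 23).
Tm = 2·(3+6) + 4·(8+6) = 2·9 + 4·14 = 18 + 56 = 74°C.

74°C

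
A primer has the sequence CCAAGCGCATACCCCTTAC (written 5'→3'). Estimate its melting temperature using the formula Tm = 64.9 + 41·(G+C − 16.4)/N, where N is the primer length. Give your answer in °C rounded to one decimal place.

Base counts: A=5, T=3, G=2, C=9; G+C = 11, N = 19.
Tm = 64.9 + 41·(11 − 16.4)/19 = 64.9 + -221.40/19 = 53.2°C.

53.2°C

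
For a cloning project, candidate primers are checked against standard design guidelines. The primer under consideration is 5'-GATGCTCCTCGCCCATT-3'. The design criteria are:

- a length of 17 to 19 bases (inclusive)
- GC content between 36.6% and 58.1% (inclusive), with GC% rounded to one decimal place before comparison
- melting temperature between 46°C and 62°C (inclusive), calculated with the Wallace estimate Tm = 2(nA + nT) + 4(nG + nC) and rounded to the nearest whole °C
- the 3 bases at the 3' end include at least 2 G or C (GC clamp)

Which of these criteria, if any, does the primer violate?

Base counts: A=2, T=5, G=3, C=7 (length 17).
length: length 17 ✓
GC content: GC 10/17 = 58.8%, outside 36.6–58.1% ✗
Tm: Tm = 2·7 + 4·10 = 54°C ✓
GC clamp: 3' end ATT has 0 G/C, need ≥2 ✗

Fails: GC content, GC clamp.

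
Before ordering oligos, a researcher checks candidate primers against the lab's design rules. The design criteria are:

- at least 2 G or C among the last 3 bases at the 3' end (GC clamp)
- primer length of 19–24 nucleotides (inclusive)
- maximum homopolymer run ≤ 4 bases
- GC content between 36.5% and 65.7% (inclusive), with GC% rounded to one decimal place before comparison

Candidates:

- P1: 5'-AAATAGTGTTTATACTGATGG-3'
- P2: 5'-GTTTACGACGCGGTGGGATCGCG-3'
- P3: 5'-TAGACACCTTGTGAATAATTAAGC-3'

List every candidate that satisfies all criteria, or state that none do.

P1 (21 nt, A=7 T=8 G=5 C=1): 3' end TGG has 2 G/C ✓; length 21 ✓; longest run = 3 ✓; GC 6/21 = 28.6%, outside 36.5–65.7% ✗ — fails.
P2 (23 nt, A=3 T=5 G=10 C=5): 3' end GCG has 3 G/C ✓; length 23 ✓; longest run = 3 ✓; GC 15/23 = 65.2% ✓ — passes.
P3 (24 nt, A=9 T=7 G=4 C=4): 3' end AGC has 2 G/C ✓; length 24 ✓; longest run = 2 ✓; GC 8/24 = 33.3%, outside 36.5–65.7% ✗ — fails.

P2 only.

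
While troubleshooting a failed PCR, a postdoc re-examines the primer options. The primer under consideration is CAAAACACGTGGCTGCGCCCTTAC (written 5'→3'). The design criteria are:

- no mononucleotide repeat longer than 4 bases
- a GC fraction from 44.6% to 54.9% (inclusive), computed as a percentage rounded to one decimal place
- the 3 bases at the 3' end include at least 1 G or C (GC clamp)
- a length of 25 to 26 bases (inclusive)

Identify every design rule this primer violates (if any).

Fails: GC content, length.

Base counts: A=6, T=4, G=5, C=9 (length 24).
homopolymer run: longest run = 4 ✓
GC content: GC 14/24 = 58.3%, outside 44.6–54.9% ✗
GC clamp: 3' end TAC has 1 G/C ✓
length: length 24, outside 25–26 ✗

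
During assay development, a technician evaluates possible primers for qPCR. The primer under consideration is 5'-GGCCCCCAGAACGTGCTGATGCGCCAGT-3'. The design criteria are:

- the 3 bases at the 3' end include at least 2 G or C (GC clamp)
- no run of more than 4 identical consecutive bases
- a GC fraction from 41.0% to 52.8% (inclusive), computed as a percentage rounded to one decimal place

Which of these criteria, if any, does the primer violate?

Base counts: A=5, T=4, G=9, C=10 (length 28).
GC clamp: 3' end AGT has 1 G/C, need ≥2 ✗
homopolymer run: longest run = 5, exceeds 4 ✗
GC content: GC 19/28 = 67.9%, outside 41.0–52.8% ✗

Fails: GC clamp, homopolymer run, GC content.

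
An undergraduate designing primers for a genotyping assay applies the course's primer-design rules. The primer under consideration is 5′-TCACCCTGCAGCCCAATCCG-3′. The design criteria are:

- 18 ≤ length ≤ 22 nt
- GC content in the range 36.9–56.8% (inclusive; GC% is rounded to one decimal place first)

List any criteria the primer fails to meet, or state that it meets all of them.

Base counts: A=4, T=3, G=3, C=10 (length 20).
length: length 20 ✓
GC content: GC 13/20 = 65.0%, outside 36.9–56.8% ✗

Fails: GC content.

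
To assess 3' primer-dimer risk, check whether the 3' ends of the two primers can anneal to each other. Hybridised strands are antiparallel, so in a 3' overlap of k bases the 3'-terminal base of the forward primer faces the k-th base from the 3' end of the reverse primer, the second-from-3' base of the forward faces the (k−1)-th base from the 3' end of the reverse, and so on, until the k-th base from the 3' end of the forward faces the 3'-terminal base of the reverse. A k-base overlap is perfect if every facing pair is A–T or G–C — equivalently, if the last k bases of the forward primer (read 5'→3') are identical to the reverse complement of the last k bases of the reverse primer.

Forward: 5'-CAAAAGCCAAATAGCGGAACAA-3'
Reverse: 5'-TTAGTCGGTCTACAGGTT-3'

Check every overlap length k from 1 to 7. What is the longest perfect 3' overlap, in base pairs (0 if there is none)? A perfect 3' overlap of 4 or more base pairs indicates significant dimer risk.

Longest perfect overlap: 2 complementary base pairs; below the dimer-risk threshold (threshold 4).

Last 7 bases (5'→3') — forward …GGAACAA, reverse …ACAGGTT.
Reverse complement of the reverse primer's last 7 bases: AACCTGT; its first k bases are the reverse complement of the reverse primer's last k bases, so a perfect k-base overlap needs the forward primer's last k bases to equal them.
Comparing (forward last k vs required): k=1: A vs A ✓; k=2: AA vs AA ✓; k=3: CAA vs AAC ✗; k=4: ACAA vs AACC ✗; k=5: AACAA vs AACCT ✗; k=6: GAACAA vs AACCTG ✗; k=7: GGAACAA vs AACCTGT ✗.
Perfect overlaps at k = 1, 2; the largest is 2.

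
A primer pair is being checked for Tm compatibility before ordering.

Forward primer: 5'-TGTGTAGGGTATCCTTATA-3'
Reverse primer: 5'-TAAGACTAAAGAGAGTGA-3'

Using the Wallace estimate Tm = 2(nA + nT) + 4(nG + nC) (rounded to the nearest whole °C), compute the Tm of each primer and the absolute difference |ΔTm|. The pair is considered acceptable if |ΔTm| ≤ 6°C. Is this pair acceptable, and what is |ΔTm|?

|ΔTm| = 4°C; the pair is acceptable.

Forward: A=4 T=8 G=5 C=2 → Tm = 2·12 + 4·7 = 52°C.
Reverse: A=9 T=3 G=5 C=1 → Tm = 2·12 + 4·6 = 48°C.
|ΔTm| = |52 − 48| = 4°C, ≤ 6°C.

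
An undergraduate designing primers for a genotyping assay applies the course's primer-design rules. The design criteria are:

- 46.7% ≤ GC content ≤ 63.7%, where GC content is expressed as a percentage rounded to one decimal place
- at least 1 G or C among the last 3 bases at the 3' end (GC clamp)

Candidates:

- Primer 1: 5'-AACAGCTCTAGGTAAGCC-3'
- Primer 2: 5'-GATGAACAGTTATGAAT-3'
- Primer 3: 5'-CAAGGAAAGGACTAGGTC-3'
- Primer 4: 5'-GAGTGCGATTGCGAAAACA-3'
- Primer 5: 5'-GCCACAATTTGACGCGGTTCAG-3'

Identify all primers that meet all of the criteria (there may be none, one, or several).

Primer 1 (18 nt, A=6 T=3 G=4 C=5): GC 9/18 = 50.0% ✓; 3' end GCC has 3 G/C ✓ — passes.
Primer 2 (17 nt, A=7 T=5 G=4 C=1): GC 5/17 = 29.4%, outside 46.7–63.7% ✗; 3' end AAT has 0 G/C, need ≥1 ✗ — fails.
Primer 3 (18 nt, A=7 T=2 G=6 C=3): GC 9/18 = 50.0% ✓; 3' end GTC has 2 G/C ✓ — passes.
Primer 4 (19 nt, A=7 T=3 G=6 C=3): GC 9/19 = 47.4% ✓; 3' end ACA has 1 G/C ✓ — passes.
Primer 5 (22 nt, A=5 T=5 G=6 C=6): GC 12/22 = 54.5% ✓; 3' end CAG has 2 G/C ✓ — passes.

Primer 1, Primer 3, Primer 4 and Primer 5.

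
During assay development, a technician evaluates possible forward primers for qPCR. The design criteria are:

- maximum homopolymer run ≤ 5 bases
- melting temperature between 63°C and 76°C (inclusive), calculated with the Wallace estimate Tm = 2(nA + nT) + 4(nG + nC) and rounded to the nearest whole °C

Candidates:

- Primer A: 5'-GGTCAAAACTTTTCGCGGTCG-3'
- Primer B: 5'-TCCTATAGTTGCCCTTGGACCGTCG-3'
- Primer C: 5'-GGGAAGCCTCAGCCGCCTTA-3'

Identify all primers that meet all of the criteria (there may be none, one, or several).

Primer A (21 nt, A=4 T=6 G=6 C=5): longest run = 4 ✓; Tm = 2·10 + 4·11 = 64°C ✓ — passes.
Primer B (25 nt, A=3 T=8 G=6 C=8): longest run = 3 ✓; Tm = 2·11 + 4·14 = 78°C, outside 63–76°C ✗ — fails.
Primer C (20 nt, A=4 T=3 G=6 C=7): longest run = 3 ✓; Tm = 2·7 + 4·13 = 66°C ✓ — passes.

Primer A and Primer C.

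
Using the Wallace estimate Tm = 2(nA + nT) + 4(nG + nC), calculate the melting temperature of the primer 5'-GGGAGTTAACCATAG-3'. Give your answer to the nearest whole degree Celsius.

44°C

Base counts: A=5, T=3, G=5, C=2 (length 15).
Tm = 2·(5+3) + 4·(5+2) = 2·8 + 4·7 = 16 + 28 = 44°C.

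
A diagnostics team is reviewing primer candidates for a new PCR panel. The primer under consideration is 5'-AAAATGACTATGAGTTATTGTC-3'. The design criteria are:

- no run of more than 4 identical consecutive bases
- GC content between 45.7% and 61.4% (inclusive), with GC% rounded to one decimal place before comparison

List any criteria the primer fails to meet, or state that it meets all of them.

Fails: GC content.

Base counts: A=8, T=8, G=4, C=2 (length 22).
homopolymer run: longest run = 4 ✓
GC content: GC 6/22 = 27.3%, outside 45.7–61.4% ✗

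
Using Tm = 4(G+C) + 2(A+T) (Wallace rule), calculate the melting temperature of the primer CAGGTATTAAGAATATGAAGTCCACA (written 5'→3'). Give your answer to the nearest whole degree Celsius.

Base counts: A=11, T=6, G=5, C=4 (length 26).
Tm = 2·(11+6) + 4·(5+4) = 2·17 + 4·9 = 34 + 36 = 70°C.

70°C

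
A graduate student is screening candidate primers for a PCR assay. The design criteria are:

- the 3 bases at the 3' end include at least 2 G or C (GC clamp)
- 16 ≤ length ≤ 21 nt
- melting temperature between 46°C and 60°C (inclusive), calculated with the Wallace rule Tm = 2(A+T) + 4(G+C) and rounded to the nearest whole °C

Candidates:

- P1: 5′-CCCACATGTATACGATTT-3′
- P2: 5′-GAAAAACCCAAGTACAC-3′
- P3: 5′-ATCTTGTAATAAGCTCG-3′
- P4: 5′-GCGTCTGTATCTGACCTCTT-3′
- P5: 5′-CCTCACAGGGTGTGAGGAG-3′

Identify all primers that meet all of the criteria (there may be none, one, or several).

P2 and P3.

P1 (18 nt, A=5 T=6 G=2 C=5): 3' end TTT has 0 G/C, need ≥2 ✗; length 18 ✓; Tm = 2·11 + 4·7 = 50°C ✓ — fails.
P2 (17 nt, A=9 T=1 G=2 C=5): 3' end CAC has 2 G/C ✓; length 17 ✓; Tm = 2·10 + 4·7 = 48°C ✓ — passes.
P3 (17 nt, A=5 T=6 G=3 C=3): 3' end TCG has 2 G/C ✓; length 17 ✓; Tm = 2·11 + 4·6 = 46°C ✓ — passes.
P4 (20 nt, A=2 T=8 G=4 C=6): 3' end CTT has 1 G/C, need ≥2 ✗; length 20 ✓; Tm = 2·10 + 4·10 = 60°C ✓ — fails.
P5 (19 nt, A=4 T=3 G=8 C=4): 3' end GAG has 2 G/C ✓; length 19 ✓; Tm = 2·7 + 4·12 = 62°C, outside 46–60°C ✗ — fails.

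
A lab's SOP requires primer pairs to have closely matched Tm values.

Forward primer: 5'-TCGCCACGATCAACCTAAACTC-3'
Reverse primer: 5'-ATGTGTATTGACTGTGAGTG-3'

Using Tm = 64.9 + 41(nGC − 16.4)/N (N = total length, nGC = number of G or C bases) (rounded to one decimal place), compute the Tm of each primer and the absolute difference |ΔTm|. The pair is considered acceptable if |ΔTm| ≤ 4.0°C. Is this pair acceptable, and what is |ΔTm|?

Forward: G+C = 11, N = 22 → Tm = 64.9 + 41·(11 − 16.4)/22 = 54.8°C.
Reverse: G+C = 8, N = 20 → Tm = 64.9 + 41·(8 − 16.4)/20 = 47.7°C.
|ΔTm| = |54.8 − 47.7| = 7.1°C, > 4.0°C.

|ΔTm| = 7.1°C; the pair is not acceptable.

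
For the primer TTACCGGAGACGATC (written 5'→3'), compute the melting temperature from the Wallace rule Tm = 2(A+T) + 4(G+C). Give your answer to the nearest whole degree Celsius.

Base counts: A=4, T=3, G=4, C=4 (length 15).
Tm = 2·(4+3) + 4·(4+4) = 2·7 + 4·8 = 14 + 32 = 46°C.

46°C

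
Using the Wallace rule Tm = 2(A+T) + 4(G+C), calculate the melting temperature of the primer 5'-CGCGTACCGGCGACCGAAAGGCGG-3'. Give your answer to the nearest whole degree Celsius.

84°C

Base counts: A=5, T=1, G=10, C=8 (length 24).
Tm = 2·(5+1) + 4·(10+8) = 2·6 + 4·18 = 12 + 72 = 84°C.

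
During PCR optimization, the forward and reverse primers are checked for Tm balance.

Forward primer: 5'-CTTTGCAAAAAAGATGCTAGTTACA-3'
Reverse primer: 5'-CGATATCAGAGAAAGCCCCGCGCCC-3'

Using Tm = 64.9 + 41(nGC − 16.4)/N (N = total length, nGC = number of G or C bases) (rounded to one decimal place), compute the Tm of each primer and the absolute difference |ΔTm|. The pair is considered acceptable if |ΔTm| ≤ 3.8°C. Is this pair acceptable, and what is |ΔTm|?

Forward: G+C = 8, N = 25 → Tm = 64.9 + 41·(8 − 16.4)/25 = 51.1°C.
Reverse: G+C = 16, N = 25 → Tm = 64.9 + 41·(16 − 16.4)/25 = 64.2°C.
|ΔTm| = |51.1 − 64.2| = 13.1°C, > 3.8°C.

|ΔTm| = 13.1°C; the pair is not acceptable.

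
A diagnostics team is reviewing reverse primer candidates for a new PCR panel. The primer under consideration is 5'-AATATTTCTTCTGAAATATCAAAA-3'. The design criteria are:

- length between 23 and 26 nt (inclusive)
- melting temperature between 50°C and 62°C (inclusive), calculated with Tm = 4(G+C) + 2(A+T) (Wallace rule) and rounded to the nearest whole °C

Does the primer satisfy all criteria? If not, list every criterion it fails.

Base counts: A=11, T=9, G=1, C=3 (length 24).
length: length 24 ✓
Tm: Tm = 2·20 + 4·4 = 56°C ✓

Meets all criteria.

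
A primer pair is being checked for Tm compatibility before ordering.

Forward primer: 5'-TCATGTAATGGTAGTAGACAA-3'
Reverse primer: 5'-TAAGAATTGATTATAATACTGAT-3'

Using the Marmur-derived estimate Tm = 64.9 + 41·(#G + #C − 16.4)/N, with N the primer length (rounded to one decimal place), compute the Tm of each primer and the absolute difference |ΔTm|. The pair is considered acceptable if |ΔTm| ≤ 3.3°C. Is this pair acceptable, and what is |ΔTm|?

|ΔTm| = 3.7°C; the pair is not acceptable.

Forward: G+C = 7, N = 21 → Tm = 64.9 + 41·(7 − 16.4)/21 = 46.5°C.
Reverse: G+C = 4, N = 23 → Tm = 64.9 + 41·(4 − 16.4)/23 = 42.8°C.
|ΔTm| = |46.5 − 42.8| = 3.7°C, > 3.3°C.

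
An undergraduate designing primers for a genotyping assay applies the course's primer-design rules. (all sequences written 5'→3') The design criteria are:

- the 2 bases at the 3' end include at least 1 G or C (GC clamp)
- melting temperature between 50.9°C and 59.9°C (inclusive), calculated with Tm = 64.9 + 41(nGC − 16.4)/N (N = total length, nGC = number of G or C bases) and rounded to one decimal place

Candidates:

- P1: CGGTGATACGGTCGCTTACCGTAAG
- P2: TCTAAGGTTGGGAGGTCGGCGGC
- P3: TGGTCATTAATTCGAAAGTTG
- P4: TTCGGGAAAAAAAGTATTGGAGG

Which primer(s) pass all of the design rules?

P4 only.

P1 (25 nt, A=5 T=6 G=8 C=6): 3' end AG has 1 G/C ✓; Tm = 64.9 + 41·(14 − 16.4)/25 = 61.0°C, outside 50.9–59.9°C ✗ — fails.
P2 (23 nt, A=3 T=5 G=11 C=4): 3' end GC has 2 G/C ✓; Tm = 64.9 + 41·(15 − 16.4)/23 = 62.4°C, outside 50.9–59.9°C ✗ — fails.
P3 (21 nt, A=6 T=8 G=5 C=2): 3' end TG has 1 G/C ✓; Tm = 64.9 + 41·(7 − 16.4)/21 = 46.5°C, outside 50.9–59.9°C ✗ — fails.
P4 (23 nt, A=9 T=5 G=8 C=1): 3' end GG has 2 G/C ✓; Tm = 64.9 + 41·(9 − 16.4)/23 = 51.7°C ✓ — passes.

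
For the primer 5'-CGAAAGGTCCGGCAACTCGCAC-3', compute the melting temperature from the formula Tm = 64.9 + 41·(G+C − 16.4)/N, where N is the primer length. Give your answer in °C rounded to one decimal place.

Base counts: A=6, T=2, G=6, C=8; G+C = 14, N = 22.
Tm = 64.9 + 41·(14 − 16.4)/22 = 64.9 + -98.40/22 = 60.4°C.

60.4°C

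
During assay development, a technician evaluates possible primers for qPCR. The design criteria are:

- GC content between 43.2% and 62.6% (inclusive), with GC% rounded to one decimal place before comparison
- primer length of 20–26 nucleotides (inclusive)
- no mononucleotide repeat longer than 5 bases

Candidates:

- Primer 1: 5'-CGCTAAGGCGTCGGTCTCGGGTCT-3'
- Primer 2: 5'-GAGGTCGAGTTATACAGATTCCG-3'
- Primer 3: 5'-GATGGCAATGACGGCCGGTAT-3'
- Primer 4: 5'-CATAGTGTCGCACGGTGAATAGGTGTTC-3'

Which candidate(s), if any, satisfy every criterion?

Primer 1 (24 nt, A=2 T=6 G=9 C=7): GC 16/24 = 66.7%, outside 43.2–62.6% ✗; length 24 ✓; longest run = 3 ✓ — fails.
Primer 2 (23 nt, A=6 T=6 G=7 C=4): GC 11/23 = 47.8% ✓; length 23 ✓; longest run = 2 ✓ — passes.
Primer 3 (21 nt, A=5 T=4 G=8 C=4): GC 12/21 = 57.1% ✓; length 21 ✓; longest run = 2 ✓ — passes.
Primer 4 (28 nt, A=6 T=8 G=9 C=5): GC 14/28 = 50.0% ✓; length 28, outside 20–26 ✗; longest run = 2 ✓ — fails.

Primer 2 and Primer 3.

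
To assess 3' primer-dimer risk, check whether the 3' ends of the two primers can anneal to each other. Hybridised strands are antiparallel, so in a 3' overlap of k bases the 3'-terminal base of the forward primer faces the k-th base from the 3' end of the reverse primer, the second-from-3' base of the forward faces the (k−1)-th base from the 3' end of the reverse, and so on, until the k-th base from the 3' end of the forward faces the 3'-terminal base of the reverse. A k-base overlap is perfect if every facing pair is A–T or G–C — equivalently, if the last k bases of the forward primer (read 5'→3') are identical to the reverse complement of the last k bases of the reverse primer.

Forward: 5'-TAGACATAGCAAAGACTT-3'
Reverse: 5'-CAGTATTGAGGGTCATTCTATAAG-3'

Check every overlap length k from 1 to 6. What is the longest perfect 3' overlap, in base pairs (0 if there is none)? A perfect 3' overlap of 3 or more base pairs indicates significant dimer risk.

Last 6 bases (5'→3') — forward …AGACTT, reverse …TATAAG.
Reverse complement of the reverse primer's last 6 bases: CTTATA; its first k bases are the reverse complement of the reverse primer's last k bases, so a perfect k-base overlap needs the forward primer's last k bases to equal them.
Comparing (forward last k vs required): k=1: T vs C ✗; k=2: TT vs CT ✗; k=3: CTT vs CTT ✓; k=4: ACTT vs CTTA ✗; k=5: GACTT vs CTTAT ✗; k=6: AGACTT vs CTTATA ✗.
Only k = 3 is perfect, so the longest perfect 3' overlap is 3.

Longest perfect overlap: 3 complementary base pairs; significant dimer risk (threshold 3).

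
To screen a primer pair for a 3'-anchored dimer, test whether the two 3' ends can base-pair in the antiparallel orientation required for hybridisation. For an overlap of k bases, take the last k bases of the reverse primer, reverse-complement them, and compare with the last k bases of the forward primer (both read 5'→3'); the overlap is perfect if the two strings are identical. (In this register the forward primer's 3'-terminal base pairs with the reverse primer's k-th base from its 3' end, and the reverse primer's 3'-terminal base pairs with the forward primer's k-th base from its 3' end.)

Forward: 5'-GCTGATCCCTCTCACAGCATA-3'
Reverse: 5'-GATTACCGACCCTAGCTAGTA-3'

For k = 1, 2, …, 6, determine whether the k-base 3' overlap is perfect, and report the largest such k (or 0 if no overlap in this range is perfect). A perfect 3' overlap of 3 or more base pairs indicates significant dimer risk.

Longest perfect overlap: 2 complementary base pairs; below the dimer-risk threshold (threshold 3).

Last 6 bases (5'→3') — forward …AGCATA, reverse …CTAGTA.
Reverse complement of the reverse primer's last 6 bases: TACTAG; its first k bases are the reverse complement of the reverse primer's last k bases, so a perfect k-base overlap needs the forward primer's last k bases to equal them.
Comparing (forward last k vs required): k=1: A vs T ✗; k=2: TA vs TA ✓; k=3: ATA vs TAC ✗; k=4: CATA vs TACT ✗; k=5: GCATA vs TACTA ✗; k=6: AGCATA vs TACTAG ✗.
Only k = 2 is perfect, so the longest perfect 3' overlap is 2.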